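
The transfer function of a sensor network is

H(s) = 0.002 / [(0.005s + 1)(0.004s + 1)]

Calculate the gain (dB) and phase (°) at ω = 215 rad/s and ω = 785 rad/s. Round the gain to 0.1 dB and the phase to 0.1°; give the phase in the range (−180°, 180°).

ω = 215: -59.7 dB, -87.8°; ω = 785: -76.5 dB, -148.0°

At ω = 215 rad/s:
pole (1 + j215·0.005) = 1 + j1.075 → |·| ≈ 1.4682, ∠ ≈ 47.07°
pole (1 + j215·0.004) = 1 + j0.86 → |·| ≈ 1.3189, ∠ ≈ 40.70°
|H| = 0.002 · 1 / (1.4682 · 1.3189) ≈ 0.0010328
Gain = 20 log₁₀(0.0010328) ≈ -59.72 dB
∠H = (0°) − (47.07° + 40.70°) = -87.77°

At ω = 785 rad/s:
pole (1 + j785·0.005) = 1 + j3.925 → |·| ≈ 4.0504, ∠ ≈ 75.71°
pole (1 + j785·0.004) = 1 + j3.14 → |·| ≈ 3.2954, ∠ ≈ 72.33°
|H| = 0.002 · 1 / (4.0504 · 3.2954) ≈ 0.00014984
Gain = 20 log₁₀(0.00014984) ≈ -76.49 dB
∠H = (0°) − (75.71° + 72.33°) = -148.04°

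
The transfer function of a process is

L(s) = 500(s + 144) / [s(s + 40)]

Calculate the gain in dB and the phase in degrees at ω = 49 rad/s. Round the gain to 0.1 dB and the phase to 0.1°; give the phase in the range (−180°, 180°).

27.8 dB, -122.0°

At s = jω = j49:
zero (s+144): 144 + j49 → |·| = √(144²+49²) = √23137 ≈ 152.11, ∠ = arctan(49/144) ≈ 18.79°
pole (s+40): 40 + j49 → |·| = √(40²+49²) = √4001 ≈ 63.253, ∠ = arctan(49/40) ≈ 50.77°
pole at origin: |s| = 49, ∠ = 90.00° (in denominator)
|L| = 500 · 152.11 / 3099.4 ≈ 24.539
Gain = 20 log₁₀(24.539) ≈ 27.80 dB
∠L = 18.79° − 140.77° = -121.98°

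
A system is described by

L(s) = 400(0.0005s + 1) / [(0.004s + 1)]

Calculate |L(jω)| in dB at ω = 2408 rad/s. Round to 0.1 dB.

At ω = 2408 rad/s:
zero (1 + j2408·0.0005) = 1 + j1.204 → |·| ≈ 1.5651, ∠ ≈ 50.29°
pole (1 + j2408·0.004) = 1 + j9.632 → |·| ≈ 9.6838, ∠ ≈ 84.07°
|L| = 400 · 1.5651 / (9.6838) ≈ 64.648
Gain = 20 log₁₀(64.648) ≈ 36.21 dB

36.2 dB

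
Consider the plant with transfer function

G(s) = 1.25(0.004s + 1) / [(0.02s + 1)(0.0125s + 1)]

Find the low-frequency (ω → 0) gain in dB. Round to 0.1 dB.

G(0) = 1.25 · 1 / 1 = 1.25
20 log₁₀(1.25) ≈ 1.94 dB

1.9 dB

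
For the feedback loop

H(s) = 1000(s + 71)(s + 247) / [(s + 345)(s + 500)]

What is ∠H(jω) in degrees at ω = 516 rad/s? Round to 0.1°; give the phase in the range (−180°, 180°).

At s = jω = j516:
zero (s+71): 71 + j516 → |·| = √(71²+516²) = √271297 ≈ 520.86, ∠ = arctan(516/71) ≈ 82.17°
zero (s+247): 247 + j516 → |·| = √(247²+516²) = √327265 ≈ 572.07, ∠ = arctan(516/247) ≈ 64.42°
pole (s+345): 345 + j516 → |·| = √(345²+516²) = √385281 ≈ 620.71, ∠ = arctan(516/345) ≈ 56.23°
pole (s+500): 500 + j516 → |·| = √(500²+516²) = √516256 ≈ 718.51, ∠ = arctan(516/500) ≈ 45.90°
∠H = 146.59° − 102.13° = 44.46°

44.5°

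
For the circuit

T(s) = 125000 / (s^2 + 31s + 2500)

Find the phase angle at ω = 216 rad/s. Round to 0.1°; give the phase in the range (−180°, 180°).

At s = jω = j216:
quadratic: (j216)² + 31·j216 + 2500 = -44156 + j6696 → |·| ≈ 44661, ∠ ≈ 171.38°
∠T = 0.00° − 171.38° = -171.38°

-171.4°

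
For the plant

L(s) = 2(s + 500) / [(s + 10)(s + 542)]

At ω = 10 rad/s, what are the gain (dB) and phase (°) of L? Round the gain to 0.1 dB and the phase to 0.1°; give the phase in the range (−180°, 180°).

-17.7 dB, -44.9°

At s = jω = j10:
zero (s+500): 500 + j10 → |·| = √(500²+10²) = √250100 ≈ 500.1, ∠ = arctan(10/500) ≈ 1.15°
pole (s+10): 10 + j10 → |·| = √(10²+10²) = √200 ≈ 14.142, ∠ = arctan(10/10) ≈ 45.00°
pole (s+542): 542 + j10 → |·| = √(542²+10²) = √293864 ≈ 542.09, ∠ = arctan(10/542) ≈ 1.06°
|L| = 2 · 500.1 / 7666.2 ≈ 0.13047
Gain = 20 log₁₀(0.13047) ≈ -17.69 dB
∠L = 1.15° − 46.06° = -44.91°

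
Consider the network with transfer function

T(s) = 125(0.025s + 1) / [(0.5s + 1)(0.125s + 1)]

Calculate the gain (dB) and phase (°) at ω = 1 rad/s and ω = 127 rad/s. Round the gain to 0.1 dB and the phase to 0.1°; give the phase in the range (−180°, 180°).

ω = 1: 40.9 dB, -32.3°; ω = 127: -7.7 dB, -103.0°

At ω = 1 rad/s:
zero (1 + j1·0.025) = 1 + j0.025 → |·| ≈ 1.0003, ∠ ≈ 1.43°
pole (1 + j1·0.5) = 1 + j0.5 → |·| ≈ 1.118, ∠ ≈ 26.57°
pole (1 + j1·0.125) = 1 + j0.125 → |·| ≈ 1.0078, ∠ ≈ 7.13°
|T| = 125 · 1.0003 / (1.118 · 1.0078) ≈ 110.97
Gain = 20 log₁₀(110.97) ≈ 40.90 dB
∠T = (1.43°) − (26.57° + 7.13°) = -32.27°

At ω = 127 rad/s:
zero (1 + j127·0.025) = 1 + j3.175 → |·| ≈ 3.3288, ∠ ≈ 72.52°
pole (1 + j127·0.5) = 1 + j63.5 → |·| ≈ 63.508, ∠ ≈ 89.10°
pole (1 + j127·0.125) = 1 + j15.875 → |·| ≈ 15.906, ∠ ≈ 86.40°
|T| = 125 · 3.3288 / (63.508 · 15.906) ≈ 0.41192
Gain = 20 log₁₀(0.41192) ≈ -7.70 dB
∠T = (72.52°) − (89.10° + 86.40°) = -102.98°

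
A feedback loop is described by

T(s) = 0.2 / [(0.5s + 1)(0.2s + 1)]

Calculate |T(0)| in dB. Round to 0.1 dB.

-14.0 dB

T(0) = 0.2 · 1 / 1 = 0.2
20 log₁₀(0.2) ≈ -13.98 dB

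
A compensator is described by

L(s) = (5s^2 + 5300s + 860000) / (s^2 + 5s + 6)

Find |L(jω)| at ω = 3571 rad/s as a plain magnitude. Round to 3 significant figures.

Substitute s = j3571:
Numerator: 5(j3571)^2 + 5300(j3571) + 860000 = -62900205 + j18926300
Denominator: (j3571)^2 + 5(j3571) + 6 = -12752035 + j17855
|N| = √(62900205² + 18926300²) ≈ 6.5686e+07, ∠N ≈ 163.25°
|D| = √(12752035² + 17855²) ≈ 1.2752e+07, ∠D ≈ 179.92°
|L| = 6.5686e+07 / 1.2752e+07 ≈ 5.151

5.15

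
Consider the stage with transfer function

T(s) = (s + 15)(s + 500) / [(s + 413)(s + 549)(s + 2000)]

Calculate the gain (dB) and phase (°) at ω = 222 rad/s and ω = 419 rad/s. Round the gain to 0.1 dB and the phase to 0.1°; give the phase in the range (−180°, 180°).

At s = jω = j222:
zero (s+15): 15 + j222 → |·| = √(15²+222²) = √49509 ≈ 222.51, ∠ = arctan(222/15) ≈ 86.13°
zero (s+500): 500 + j222 → |·| = √(500²+222²) = √299284 ≈ 547.07, ∠ = arctan(222/500) ≈ 23.94°
pole (s+413): 413 + j222 → |·| = √(413²+222²) = √219853 ≈ 468.88, ∠ = arctan(222/413) ≈ 28.26°
pole (s+549): 549 + j222 → |·| = √(549²+222²) = √350685 ≈ 592.19, ∠ = arctan(222/549) ≈ 22.02°
pole (s+2000): 2000 + j222 → |·| = √(2000²+222²) = √4049284 ≈ 2012.3, ∠ = arctan(222/2000) ≈ 6.33°
|T| = 1 · 1.2173e+05 / 5.5875e+08 ≈ 0.00021786
Gain = 20 log₁₀(0.00021786) ≈ -73.24 dB
∠T = 110.07° − 56.61° = 53.46°

At s = jω = j419:
zero (s+15): 15 + j419 → |·| = √(15²+419²) = √175786 ≈ 419.27, ∠ = arctan(419/15) ≈ 87.95°
zero (s+500): 500 + j419 → |·| = √(500²+419²) = √425561 ≈ 652.35, ∠ = arctan(419/500) ≈ 39.96°
pole (s+413): 413 + j419 → |·| = √(413²+419²) = √346130 ≈ 588.33, ∠ = arctan(419/413) ≈ 45.41°
pole (s+549): 549 + j419 → |·| = √(549²+419²) = √476962 ≈ 690.62, ∠ = arctan(419/549) ≈ 37.35°
pole (s+2000): 2000 + j419 → |·| = √(2000²+419²) = √4175561 ≈ 2043.4, ∠ = arctan(419/2000) ≈ 11.83°
|T| = 1 · 2.7351e+05 / 8.3026e+08 ≈ 0.00032943
Gain = 20 log₁₀(0.00032943) ≈ -69.64 dB
∠T = 127.91° − 94.59° = 33.32°

ω = 222: -73.2 dB, 53.5°; ω = 419: -69.6 dB, 33.3°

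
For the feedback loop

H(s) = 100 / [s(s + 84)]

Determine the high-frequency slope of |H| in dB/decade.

-40 dB/decade

Each pole contributes −20 dB/decade at high frequency; each zero contributes +20 dB/decade.
Net: 0 zero(s) − 2 pole(s) → -40 dB/decade.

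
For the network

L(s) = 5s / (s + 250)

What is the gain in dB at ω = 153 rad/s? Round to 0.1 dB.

At s = jω = j153:
zero at origin: s = j153 → |·| = 153, ∠ = 90.00°
pole (s+250): 250 + j153 → |·| = √(250²+153²) = √85909 ≈ 293.1, ∠ = arctan(153/250) ≈ 31.47°
|L| = 5 · 153 / 293.1 ≈ 2.61
Gain = 20 log₁₀(2.61) ≈ 8.33 dB

8.3 dB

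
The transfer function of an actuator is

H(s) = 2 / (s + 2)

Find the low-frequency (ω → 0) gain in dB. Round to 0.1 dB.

0.0 dB

H(0) = 2 / (2) = 1
20 log₁₀(1) ≈ 0.00 dB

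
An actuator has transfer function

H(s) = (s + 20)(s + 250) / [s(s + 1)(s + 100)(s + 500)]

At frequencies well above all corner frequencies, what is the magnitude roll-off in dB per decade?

-40 dB/decade

Each pole contributes −20 dB/decade at high frequency; each zero contributes +20 dB/decade.
Net: 2 zero(s) − 4 pole(s) → -40 dB/decade.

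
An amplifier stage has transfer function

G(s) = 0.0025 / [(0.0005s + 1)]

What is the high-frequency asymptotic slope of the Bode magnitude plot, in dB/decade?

-20 dB/decade

Each pole contributes −20 dB/decade at high frequency; each zero contributes +20 dB/decade.
Net: 0 zero(s) − 1 pole(s) → -20 dB/decade.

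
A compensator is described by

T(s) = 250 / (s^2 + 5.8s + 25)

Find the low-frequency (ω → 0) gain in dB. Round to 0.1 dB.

T(0) = 250 / 25 = 10
20 log₁₀(10) ≈ 20.00 dB

20.0 dB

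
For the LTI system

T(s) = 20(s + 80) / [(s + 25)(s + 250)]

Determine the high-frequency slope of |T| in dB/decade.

-20 dB/decade

Each pole contributes −20 dB/decade at high frequency; each zero contributes +20 dB/decade.
Net: 1 zero(s) − 2 pole(s) → -20 dB/decade.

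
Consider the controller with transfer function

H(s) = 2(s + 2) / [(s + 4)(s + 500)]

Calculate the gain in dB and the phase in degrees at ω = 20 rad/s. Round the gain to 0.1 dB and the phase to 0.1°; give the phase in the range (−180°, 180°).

-48.1 dB, 3.3°

At s = jω = j20:
zero (s+2): 2 + j20 → |·| = √(2²+20²) = √404 ≈ 20.1, ∠ = arctan(20/2) ≈ 84.29°
pole (s+4): 4 + j20 → |·| = √(4²+20²) = √416 ≈ 20.396, ∠ = arctan(20/4) ≈ 78.69°
pole (s+500): 500 + j20 → |·| = √(500²+20²) = √250400 ≈ 500.4, ∠ = arctan(20/500) ≈ 2.29°
|H| = 2 · 20.1 / 10206 ≈ 0.0039389
Gain = 20 log₁₀(0.0039389) ≈ -48.09 dB
∠H = 84.29° − 80.98° = 3.31°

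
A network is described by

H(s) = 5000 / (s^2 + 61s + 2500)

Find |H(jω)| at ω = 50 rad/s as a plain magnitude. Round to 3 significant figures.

1.64

At s = jω = j50:
quadratic: (j50)² + 61·j50 + 2500 = 0 + j3050 → |·| ≈ 3050, ∠ ≈ 90.00°
|H| = 5000 / 3050 ≈ 1.6393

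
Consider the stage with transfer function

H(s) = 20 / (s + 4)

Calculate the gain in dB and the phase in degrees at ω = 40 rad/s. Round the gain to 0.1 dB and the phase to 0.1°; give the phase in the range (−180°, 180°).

At s = jω = j40:
pole (s+4): 4 + j40 → |·| = √(4²+40²) = √1616 ≈ 40.2, ∠ = arctan(40/4) ≈ 84.29°
|H| = 20 / 40.2 ≈ 0.49751
Gain = 20 log₁₀(0.49751) ≈ -6.06 dB
∠H = 0.00° − 84.29° = -84.29°

-6.1 dB, -84.3°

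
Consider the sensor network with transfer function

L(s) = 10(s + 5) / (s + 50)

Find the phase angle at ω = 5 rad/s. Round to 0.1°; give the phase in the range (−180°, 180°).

39.3°

At s = jω = j5:
zero (s+5): 5 + j5 → |·| = √(5²+5²) = √50 ≈ 7.0711, ∠ = arctan(5/5) ≈ 45.00°
pole (s+50): 50 + j5 → |·| = √(50²+5²) = √2525 ≈ 50.249, ∠ = arctan(5/50) ≈ 5.71°
∠L = 45.00° − 5.71° = 39.29°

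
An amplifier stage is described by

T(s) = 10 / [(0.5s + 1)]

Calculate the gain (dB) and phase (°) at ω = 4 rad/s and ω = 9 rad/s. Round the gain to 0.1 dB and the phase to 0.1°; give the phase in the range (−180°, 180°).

At ω = 4 rad/s:
pole (1 + j4·0.5) = 1 + j2 → |·| ≈ 2.2361, ∠ ≈ 63.43°
|T| = 10 · 1 / (2.2361) ≈ 4.4721
Gain = 20 log₁₀(4.4721) ≈ 13.01 dB
∠T = (0°) − (63.43°) = -63.43°

At ω = 9 rad/s:
pole (1 + j9·0.5) = 1 + j4.5 → |·| ≈ 4.6098, ∠ ≈ 77.47°
|T| = 10 · 1 / (4.6098) ≈ 2.1693
Gain = 20 log₁₀(2.1693) ≈ 6.73 dB
∠T = (0°) − (77.47°) = -77.47°

ω = 4: 13.0 dB, -63.4°; ω = 9: 6.7 dB, -77.5°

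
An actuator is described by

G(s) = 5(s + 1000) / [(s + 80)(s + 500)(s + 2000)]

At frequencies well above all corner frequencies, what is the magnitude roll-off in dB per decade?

Each pole contributes −20 dB/decade at high frequency; each zero contributes +20 dB/decade.
Net: 1 zero(s) − 3 pole(s) → -40 dB/decade.

-40 dB/decade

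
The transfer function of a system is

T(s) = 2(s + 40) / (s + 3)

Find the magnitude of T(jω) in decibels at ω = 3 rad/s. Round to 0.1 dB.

At s = jω = j3:
zero (s+40): 40 + j3 → |·| = √(40²+3²) = √1609 ≈ 40.112, ∠ = arctan(3/40) ≈ 4.29°
pole (s+3): 3 + j3 → |·| = √(3²+3²) = √18 ≈ 4.2426, ∠ = arctan(3/3) ≈ 45.00°
|T| = 2 · 40.112 / 4.2426 ≈ 18.909
Gain = 20 log₁₀(18.909) ≈ 25.53 dB

25.5 dB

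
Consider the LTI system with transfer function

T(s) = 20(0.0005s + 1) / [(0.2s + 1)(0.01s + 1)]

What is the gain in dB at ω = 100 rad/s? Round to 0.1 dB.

At ω = 100 rad/s:
zero (1 + j100·0.0005) = 1 + j0.05 → |·| ≈ 1.0012, ∠ ≈ 2.86°
pole (1 + j100·0.2) = 1 + j20 → |·| ≈ 20.025, ∠ ≈ 87.14°
pole (1 + j100·0.01) = 1 + j1 → |·| ≈ 1.4142, ∠ ≈ 45.00°
|T| = 20 · 1.0012 / (20.025 · 1.4142) ≈ 0.70708
Gain = 20 log₁₀(0.70708) ≈ -3.01 dB

-3.0 dB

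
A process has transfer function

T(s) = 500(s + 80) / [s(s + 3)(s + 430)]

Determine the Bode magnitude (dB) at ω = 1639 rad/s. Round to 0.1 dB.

At s = jω = j1639:
zero (s+80): 80 + j1639 → |·| = √(80²+1639²) = √2692721 ≈ 1641, ∠ = arctan(1639/80) ≈ 87.21°
pole (s+3): 3 + j1639 → |·| = √(3²+1639²) = √2686330 ≈ 1639, ∠ = arctan(1639/3) ≈ 89.90°
pole (s+430): 430 + j1639 → |·| = √(430²+1639²) = √2871221 ≈ 1694.5, ∠ = arctan(1639/430) ≈ 75.30°
pole at origin: |s| = 1639, ∠ = 90.00° (in denominator)
|T| = 500 · 1641 / 4.552e+09 ≈ 0.00018025
Gain = 20 log₁₀(0.00018025) ≈ -74.88 dB

-74.9 dB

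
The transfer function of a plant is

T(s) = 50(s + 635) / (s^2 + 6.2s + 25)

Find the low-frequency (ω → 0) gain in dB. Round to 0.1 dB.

62.1 dB

T(0) = 50·635 / 25 = 1270
20 log₁₀(1270) ≈ 62.08 dB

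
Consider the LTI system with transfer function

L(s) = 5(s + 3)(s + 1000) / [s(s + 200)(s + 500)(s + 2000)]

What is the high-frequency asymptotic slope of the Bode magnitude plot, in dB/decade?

Each pole contributes −20 dB/decade at high frequency; each zero contributes +20 dB/decade.
Net: 2 zero(s) − 4 pole(s) → -40 dB/decade.

-40 dB/decade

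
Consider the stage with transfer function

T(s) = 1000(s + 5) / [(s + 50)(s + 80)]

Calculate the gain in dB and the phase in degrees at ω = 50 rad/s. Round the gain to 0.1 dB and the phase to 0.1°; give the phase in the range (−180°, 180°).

At s = jω = j50:
zero (s+5): 5 + j50 → |·| = √(5²+50²) = √2525 ≈ 50.249, ∠ = arctan(50/5) ≈ 84.29°
pole (s+50): 50 + j50 → |·| = √(50²+50²) = √5000 ≈ 70.711, ∠ = arctan(50/50) ≈ 45.00°
pole (s+80): 80 + j50 → |·| = √(80²+50²) = √8900 ≈ 94.34, ∠ = arctan(50/80) ≈ 32.01°
|T| = 1000 · 50.249 / 6670.9 ≈ 7.5326
Gain = 20 log₁₀(7.5326) ≈ 17.54 dB
∠T = 84.29° − 77.01° = 7.28°

17.5 dB, 7.3°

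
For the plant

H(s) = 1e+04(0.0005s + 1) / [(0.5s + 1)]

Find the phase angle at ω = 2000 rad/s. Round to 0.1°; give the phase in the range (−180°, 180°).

-44.9°

At ω = 2000 rad/s:
zero (1 + j2000·0.0005) = 1 + j1 → |·| ≈ 1.4142, ∠ ≈ 45.00°
pole (1 + j2000·0.5) = 1 + j1000 → |·| ≈ 1000, ∠ ≈ 89.94°
∠H = (45.00°) − (89.94°) = -44.94°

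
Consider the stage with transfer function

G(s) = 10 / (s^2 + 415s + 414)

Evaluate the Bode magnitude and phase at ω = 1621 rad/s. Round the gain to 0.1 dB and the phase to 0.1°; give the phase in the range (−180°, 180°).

-108.7 dB, -165.6°

Substitute s = j1621:
Numerator: 10 = 10 + j0
Denominator: (j1621)^2 + 415(j1621) + 414 = -2627227 + j672715
|N| = √(10² + 0²) ≈ 10, ∠N ≈ 0.00°
|D| = √(2627227² + 672715²) ≈ 2.712e+06, ∠D ≈ 165.64°
|G| = 10 / 2.712e+06 ≈ 3.6873e-06
Gain = 20 log₁₀(3.6873e-06) ≈ -108.67 dB
∠G = 0.00° − 165.64° = -165.64°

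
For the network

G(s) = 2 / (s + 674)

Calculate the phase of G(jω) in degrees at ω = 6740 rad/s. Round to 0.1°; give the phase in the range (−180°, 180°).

-84.3°

Substitute s = j6740:
Numerator: 2 = 2 + j0
Denominator: (j6740) + 674 = 674 + j6740
|N| = √(2² + 0²) ≈ 2, ∠N ≈ 0.00°
|D| = √(674² + 6740²) ≈ 6773.6, ∠D ≈ 84.29°
∠G = 0.00° − 84.29° = -84.29°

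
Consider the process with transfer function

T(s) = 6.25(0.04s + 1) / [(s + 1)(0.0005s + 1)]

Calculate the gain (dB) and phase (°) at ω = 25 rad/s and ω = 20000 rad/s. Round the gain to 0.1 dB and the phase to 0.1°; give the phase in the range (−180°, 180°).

ω = 25: -9.0 dB, -43.4°; ω = 20000: -32.1 dB, -84.4°

At ω = 25 rad/s:
zero (1 + j25·0.04) = 1 + j1 → |·| ≈ 1.4142, ∠ ≈ 45.00°
pole (1 + j25·1) = 1 + j25 → |·| ≈ 25.02, ∠ ≈ 87.71°
pole (1 + j25·0.0005) = 1 + j0.0125 → |·| ≈ 1.0001, ∠ ≈ 0.72°
|T| = 6.25 · 1.4142 / (25.02 · 1.0001) ≈ 0.35323
Gain = 20 log₁₀(0.35323) ≈ -9.04 dB
∠T = (45.00°) − (87.71° + 0.72°) = -43.43°

At ω = 20000 rad/s:
zero (1 + j20000·0.04) = 1 + j800 → |·| ≈ 800, ∠ ≈ 89.93°
pole (1 + j20000·1) = 1 + j20000 → |·| ≈ 20000, ∠ ≈ 90.00°
pole (1 + j20000·0.0005) = 1 + j10 → |·| ≈ 10.05, ∠ ≈ 84.29°
|T| = 6.25 · 800 / (20000 · 10.05) ≈ 0.024876
Gain = 20 log₁₀(0.024876) ≈ -32.08 dB
∠T = (89.93°) − (90.00° + 84.29°) = -84.36°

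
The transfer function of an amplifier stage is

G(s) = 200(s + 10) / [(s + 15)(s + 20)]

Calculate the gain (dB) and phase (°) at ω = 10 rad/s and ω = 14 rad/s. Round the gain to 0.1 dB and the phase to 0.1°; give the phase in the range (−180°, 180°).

ω = 10: 16.9 dB, -15.3°; ω = 14: 16.7 dB, -23.6°

At s = jω = j10:
zero (s+10): 10 + j10 → |·| = √(10²+10²) = √200 ≈ 14.142, ∠ = arctan(10/10) ≈ 45.00°
pole (s+15): 15 + j10 → |·| = √(15²+10²) = √325 ≈ 18.028, ∠ = arctan(10/15) ≈ 33.69°
pole (s+20): 20 + j10 → |·| = √(20²+10²) = √500 ≈ 22.361, ∠ = arctan(10/20) ≈ 26.57°
|G| = 200 · 14.142 / 403.12 ≈ 7.0163
Gain = 20 log₁₀(7.0163) ≈ 16.92 dB
∠G = 45.00° − 60.26° = -15.26°

At s = jω = j14:
zero (s+10): 10 + j14 → |·| = √(10²+14²) = √296 ≈ 17.205, ∠ = arctan(14/10) ≈ 54.46°
pole (s+15): 15 + j14 → |·| = √(15²+14²) = √421 ≈ 20.518, ∠ = arctan(14/15) ≈ 43.03°
pole (s+20): 20 + j14 → |·| = √(20²+14²) = √596 ≈ 24.413, ∠ = arctan(14/20) ≈ 34.99°
|G| = 200 · 17.205 / 500.91 ≈ 6.8695
Gain = 20 log₁₀(6.8695) ≈ 16.74 dB
∠G = 54.46° − 78.02° = -23.56°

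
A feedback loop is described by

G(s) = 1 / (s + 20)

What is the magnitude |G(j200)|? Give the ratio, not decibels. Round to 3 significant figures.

At s = jω = j200:
pole (s+20): 20 + j200 → |·| = √(20²+200²) = √40400 ≈ 201, ∠ = arctan(200/20) ≈ 84.29°
|G| = 1 / 201 ≈ 0.0049751

0.00498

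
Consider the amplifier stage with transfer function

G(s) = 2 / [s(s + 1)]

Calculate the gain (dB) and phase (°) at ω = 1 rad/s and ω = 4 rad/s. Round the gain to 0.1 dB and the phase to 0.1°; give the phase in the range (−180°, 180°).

ω = 1: 3.0 dB, -135.0°; ω = 4: -18.3 dB, -166.0°

At s = jω = j1:
pole (s+1): 1 + j1 → |·| = √(1²+1²) = √2 ≈ 1.4142, ∠ = arctan(1/1) ≈ 45.00°
pole at origin: |s| = 1, ∠ = 90.00° (in denominator)
|G| = 2 / 1.4142 ≈ 1.4142
Gain = 20 log₁₀(1.4142) ≈ 3.01 dB
∠G = 0.00° − 135.00° = -135.00°

At s = jω = j4:
pole (s+1): 1 + j4 → |·| = √(1²+4²) = √17 ≈ 4.1231, ∠ = arctan(4/1) ≈ 75.96°
pole at origin: |s| = 4, ∠ = 90.00° (in denominator)
|G| = 2 / 16.492 ≈ 0.12127
Gain = 20 log₁₀(0.12127) ≈ -18.32 dB
∠G = 0.00° − 165.96° = -165.96°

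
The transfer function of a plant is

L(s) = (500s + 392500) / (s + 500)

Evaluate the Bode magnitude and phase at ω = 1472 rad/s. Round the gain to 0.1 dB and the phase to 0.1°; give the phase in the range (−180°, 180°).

54.6 dB, -9.3°

Substitute s = j1472:
Numerator: 500(j1472) + 392500 = 392500 + j736000
Denominator: (j1472) + 500 = 500 + j1472
|N| = √(392500² + 736000²) ≈ 8.3412e+05, ∠N ≈ 61.93°
|D| = √(500² + 1472²) ≈ 1554.6, ∠D ≈ 71.24°
|L| = 8.3412e+05 / 1554.6 ≈ 536.55
Gain = 20 log₁₀(536.55) ≈ 54.59 dB
∠L = 61.93° − 71.24° = -9.31°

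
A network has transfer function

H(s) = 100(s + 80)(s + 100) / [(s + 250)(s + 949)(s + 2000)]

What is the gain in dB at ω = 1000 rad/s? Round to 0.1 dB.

-30.0 dB

At s = jω = j1000:
zero (s+80): 80 + j1000 → |·| = √(80²+1000²) = √1006400 ≈ 1003.2, ∠ = arctan(1000/80) ≈ 85.43°
zero (s+100): 100 + j1000 → |·| = √(100²+1000²) = √1010000 ≈ 1005, ∠ = arctan(1000/100) ≈ 84.29°
pole (s+250): 250 + j1000 → |·| = √(250²+1000²) = √1062500 ≈ 1030.8, ∠ = arctan(1000/250) ≈ 75.96°
pole (s+949): 949 + j1000 → |·| = √(949²+1000²) = √1900601 ≈ 1378.6, ∠ = arctan(1000/949) ≈ 46.50°
pole (s+2000): 2000 + j1000 → |·| = √(2000²+1000²) = √5000000 ≈ 2236.1, ∠ = arctan(1000/2000) ≈ 26.57°
|H| = 100 · 1.0082e+06 / 3.1776e+09 ≈ 0.031728
Gain = 20 log₁₀(0.031728) ≈ -29.97 dB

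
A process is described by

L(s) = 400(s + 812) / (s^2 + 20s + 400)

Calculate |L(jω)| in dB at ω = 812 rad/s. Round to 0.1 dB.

At s = jω = j812:
zero (s+812): 812 + j812 → |·| = √(812²+812²) = √1318688 ≈ 1148.3, ∠ = arctan(812/812) ≈ 45.00°
quadratic: (j812)² + 20·j812 + 400 = -658944 + j16240 → |·| ≈ 6.5914e+05, ∠ ≈ 178.59°
|L| = 400 · 1148.3 / 6.5914e+05 ≈ 0.69685
Gain = 20 log₁₀(0.69685) ≈ -3.14 dB

-3.1 dB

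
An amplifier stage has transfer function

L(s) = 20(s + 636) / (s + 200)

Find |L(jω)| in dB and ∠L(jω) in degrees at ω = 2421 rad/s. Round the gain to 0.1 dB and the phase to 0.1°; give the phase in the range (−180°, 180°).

At s = jω = j2421:
zero (s+636): 636 + j2421 → |·| = √(636²+2421²) = √6265737 ≈ 2503.1, ∠ = arctan(2421/636) ≈ 75.28°
pole (s+200): 200 + j2421 → |·| = √(200²+2421²) = √5901241 ≈ 2429.2, ∠ = arctan(2421/200) ≈ 85.28°
|L| = 20 · 2503.1 / 2429.2 ≈ 20.608
Gain = 20 log₁₀(20.608) ≈ 26.28 dB
∠L = 75.28° − 85.28° = -10.00°

26.3 dB, -10.0°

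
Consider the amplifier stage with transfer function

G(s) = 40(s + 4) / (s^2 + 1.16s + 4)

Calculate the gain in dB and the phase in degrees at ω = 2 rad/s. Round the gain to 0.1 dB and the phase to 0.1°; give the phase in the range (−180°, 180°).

37.7 dB, -63.4°

At s = jω = j2:
zero (s+4): 4 + j2 → |·| = √(4²+2²) = √20 ≈ 4.4721, ∠ = arctan(2/4) ≈ 26.57°
quadratic: (j2)² + 1.16·j2 + 4 = 0 + j2.32 → |·| ≈ 2.32, ∠ ≈ 90.00°
|G| = 40 · 4.4721 / 2.32 ≈ 77.105
Gain = 20 log₁₀(77.105) ≈ 37.74 dB
∠G = 26.57° − 90.00° = -63.43°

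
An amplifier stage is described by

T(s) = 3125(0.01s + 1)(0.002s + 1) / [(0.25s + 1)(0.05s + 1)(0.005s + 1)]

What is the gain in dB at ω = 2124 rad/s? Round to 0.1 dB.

At ω = 2124 rad/s:
zero (1 + j2124·0.01) = 1 + j21.24 → |·| ≈ 21.264, ∠ ≈ 87.30°
zero (1 + j2124·0.002) = 1 + j4.248 → |·| ≈ 4.3641, ∠ ≈ 76.75°
pole (1 + j2124·0.25) = 1 + j531 → |·| ≈ 531, ∠ ≈ 89.89°
pole (1 + j2124·0.05) = 1 + j106.2 → |·| ≈ 106.2, ∠ ≈ 89.46°
pole (1 + j2124·0.005) = 1 + j10.62 → |·| ≈ 10.667, ∠ ≈ 84.62°
|T| = 3125 · 21.264 · 4.3641 / (531 · 106.2 · 10.667) ≈ 0.48209
Gain = 20 log₁₀(0.48209) ≈ -6.34 dB

-6.3 dB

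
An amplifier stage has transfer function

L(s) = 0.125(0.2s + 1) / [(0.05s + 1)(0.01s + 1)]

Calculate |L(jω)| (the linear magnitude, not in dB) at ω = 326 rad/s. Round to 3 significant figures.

At ω = 326 rad/s:
zero (1 + j326·0.2) = 1 + j65.2 → |·| ≈ 65.208, ∠ ≈ 89.12°
pole (1 + j326·0.05) = 1 + j16.3 → |·| ≈ 16.331, ∠ ≈ 86.49°
pole (1 + j326·0.01) = 1 + j3.26 → |·| ≈ 3.4099, ∠ ≈ 72.95°
|L| = 0.125 · 65.208 / (16.331 · 3.4099) ≈ 0.14637

0.146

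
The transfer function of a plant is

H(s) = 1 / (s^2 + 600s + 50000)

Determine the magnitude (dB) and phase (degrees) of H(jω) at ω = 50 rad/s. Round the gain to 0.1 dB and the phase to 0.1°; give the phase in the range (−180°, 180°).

-95.0 dB, -32.3°

Substitute s = j50:
Numerator: 1 = 1 + j0
Denominator: (j50)^2 + 600(j50) + 50000 = 47500 + j30000
|N| = √(1² + 0²) ≈ 1, ∠N ≈ 0.00°
|D| = √(47500² + 30000²) ≈ 56181, ∠D ≈ 32.28°
|H| = 1 / 56181 ≈ 1.78e-05
Gain = 20 log₁₀(1.78e-05) ≈ -94.99 dB
∠H = 0.00° − 32.28° = -32.28°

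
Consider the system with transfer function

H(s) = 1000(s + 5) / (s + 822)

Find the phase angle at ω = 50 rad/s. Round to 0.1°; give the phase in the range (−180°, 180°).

80.8°

At s = jω = j50:
zero (s+5): 5 + j50 → |·| = √(5²+50²) = √2525 ≈ 50.249, ∠ = arctan(50/5) ≈ 84.29°
pole (s+822): 822 + j50 → |·| = √(822²+50²) = √678184 ≈ 823.52, ∠ = arctan(50/822) ≈ 3.48°
∠H = 84.29° − 3.48° = 80.81°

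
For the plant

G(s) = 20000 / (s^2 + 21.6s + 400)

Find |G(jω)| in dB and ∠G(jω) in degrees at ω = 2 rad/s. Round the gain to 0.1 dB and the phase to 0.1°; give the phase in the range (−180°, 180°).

At s = jω = j2:
quadratic: (j2)² + 21.6·j2 + 400 = 396 + j43.2 → |·| ≈ 398.35, ∠ ≈ 6.23°
|G| = 20000 / 398.35 ≈ 50.207
Gain = 20 log₁₀(50.207) ≈ 34.02 dB
∠G = 0.00° − 6.23° = -6.23°

34.0 dB, -6.2°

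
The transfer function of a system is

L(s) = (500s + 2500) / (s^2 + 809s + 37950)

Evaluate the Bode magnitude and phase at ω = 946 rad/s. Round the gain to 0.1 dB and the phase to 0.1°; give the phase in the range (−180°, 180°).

Substitute s = j946:
Numerator: 500(j946) + 2500 = 2500 + j473000
Denominator: (j946)^2 + 809(j946) + 37950 = -856966 + j765314
|N| = √(2500² + 473000²) ≈ 4.7301e+05, ∠N ≈ 89.70°
|D| = √(856966² + 765314²) ≈ 1.149e+06, ∠D ≈ 138.23°
|L| = 4.7301e+05 / 1.149e+06 ≈ 0.41167
Gain = 20 log₁₀(0.41167) ≈ -7.71 dB
∠L = 89.70° − 138.23° = -48.53°

-7.7 dB, -48.5°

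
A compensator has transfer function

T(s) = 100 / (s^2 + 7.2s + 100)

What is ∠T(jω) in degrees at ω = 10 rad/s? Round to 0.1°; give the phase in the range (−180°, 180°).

At s = jω = j10:
quadratic: (j10)² + 7.2·j10 + 100 = 0 + j72 → |·| ≈ 72, ∠ ≈ 90.00°
∠T = 0.00° − 90.00° = -90.00°

-90.0°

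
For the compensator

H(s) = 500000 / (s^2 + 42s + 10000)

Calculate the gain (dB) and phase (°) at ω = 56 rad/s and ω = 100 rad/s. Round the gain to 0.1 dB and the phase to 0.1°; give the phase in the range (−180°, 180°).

At s = jω = j56:
quadratic: (j56)² + 42·j56 + 10000 = 6864 + j2352 → |·| ≈ 7255.8, ∠ ≈ 18.91°
|H| = 500000 / 7255.8 ≈ 68.91
Gain = 20 log₁₀(68.91) ≈ 36.77 dB
∠H = 0.00° − 18.91° = -18.91°

At s = jω = j100:
quadratic: (j100)² + 42·j100 + 10000 = 0 + j4200 → |·| ≈ 4200, ∠ ≈ 90.00°
|H| = 500000 / 4200 ≈ 119.05
Gain = 20 log₁₀(119.05) ≈ 41.51 dB
∠H = 0.00° − 90.00° = -90.00°

ω = 56: 36.8 dB, -18.9°; ω = 100: 41.5 dB, -90.0°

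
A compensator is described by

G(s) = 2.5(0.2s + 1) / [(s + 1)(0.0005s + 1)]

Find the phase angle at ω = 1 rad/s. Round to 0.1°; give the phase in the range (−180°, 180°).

-33.7°

At ω = 1 rad/s:
zero (1 + j1·0.2) = 1 + j0.2 → |·| ≈ 1.0198, ∠ ≈ 11.31°
pole (1 + j1·1) = 1 + j1 → |·| ≈ 1.4142, ∠ ≈ 45.00°
pole (1 + j1·0.0005) = 1 + j0.0005 → |·| ≈ 1, ∠ ≈ 0.03°
∠G = (11.31°) − (45.00° + 0.03°) = -33.72°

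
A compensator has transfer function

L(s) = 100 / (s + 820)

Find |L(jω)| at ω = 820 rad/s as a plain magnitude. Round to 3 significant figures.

Substitute s = j820:
Numerator: 100 = 100 + j0
Denominator: (j820) + 820 = 820 + j820
|N| = √(100² + 0²) ≈ 100, ∠N ≈ 0.00°
|D| = √(820² + 820²) ≈ 1159.7, ∠D ≈ 45.00°
|L| = 100 / 1159.7 ≈ 0.086229

0.0862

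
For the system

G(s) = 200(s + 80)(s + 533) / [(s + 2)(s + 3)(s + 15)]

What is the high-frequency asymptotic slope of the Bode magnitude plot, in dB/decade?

Each pole contributes −20 dB/decade at high frequency; each zero contributes +20 dB/decade.
Net: 2 zero(s) − 3 pole(s) → -20 dB/decade.

-20 dB/decade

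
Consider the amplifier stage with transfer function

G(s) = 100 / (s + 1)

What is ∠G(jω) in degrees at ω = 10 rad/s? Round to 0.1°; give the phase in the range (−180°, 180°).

-84.3°

At s = jω = j10:
pole (s+1): 1 + j10 → |·| = √(1²+10²) = √101 ≈ 10.05, ∠ = arctan(10/1) ≈ 84.29°
∠G = 0.00° − 84.29° = -84.29°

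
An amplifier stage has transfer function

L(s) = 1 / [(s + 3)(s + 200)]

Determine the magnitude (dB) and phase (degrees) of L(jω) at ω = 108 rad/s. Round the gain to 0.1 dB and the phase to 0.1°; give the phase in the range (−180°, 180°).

-87.8 dB, -116.8°

At s = jω = j108:
pole (s+3): 3 + j108 → |·| = √(3²+108²) = √11673 ≈ 108.04, ∠ = arctan(108/3) ≈ 88.41°
pole (s+200): 200 + j108 → |·| = √(200²+108²) = √51664 ≈ 227.3, ∠ = arctan(108/200) ≈ 28.37°
|L| = 1 / 24557 ≈ 4.0722e-05
Gain = 20 log₁₀(4.0722e-05) ≈ -87.80 dB
∠L = 0.00° − 116.78° = -116.78°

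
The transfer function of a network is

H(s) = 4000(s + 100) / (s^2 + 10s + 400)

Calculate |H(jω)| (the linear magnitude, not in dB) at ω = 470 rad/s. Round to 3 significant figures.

At s = jω = j470:
zero (s+100): 100 + j470 → |·| = √(100²+470²) = √230900 ≈ 480.52, ∠ = arctan(470/100) ≈ 77.99°
quadratic: (j470)² + 10·j470 + 400 = -220500 + j4700 → |·| ≈ 2.2055e+05, ∠ ≈ 178.78°
|H| = 4000 · 480.52 / 2.2055e+05 ≈ 8.7149

8.71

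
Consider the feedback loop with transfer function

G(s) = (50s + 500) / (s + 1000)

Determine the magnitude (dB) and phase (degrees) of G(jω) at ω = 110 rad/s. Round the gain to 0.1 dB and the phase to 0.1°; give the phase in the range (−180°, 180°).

14.8 dB, 78.5°

Substitute s = j110:
Numerator: 50(j110) + 500 = 500 + j5500
Denominator: (j110) + 1000 = 1000 + j110
|N| = √(500² + 5500²) ≈ 5522.7, ∠N ≈ 84.81°
|D| = √(1000² + 110²) ≈ 1006, ∠D ≈ 6.28°
|G| = 5522.7 / 1006 ≈ 5.4898
Gain = 20 log₁₀(5.4898) ≈ 14.79 dB
∠G = 84.81° − 6.28° = 78.53°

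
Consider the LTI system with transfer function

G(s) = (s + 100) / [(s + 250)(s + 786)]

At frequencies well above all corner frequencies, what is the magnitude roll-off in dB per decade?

Each pole contributes −20 dB/decade at high frequency; each zero contributes +20 dB/decade.
Net: 1 zero(s) − 2 pole(s) → -20 dB/decade.

-20 dB/decade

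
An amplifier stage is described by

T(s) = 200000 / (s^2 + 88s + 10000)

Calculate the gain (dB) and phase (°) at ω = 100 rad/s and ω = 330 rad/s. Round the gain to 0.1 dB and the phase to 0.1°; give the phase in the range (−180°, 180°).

ω = 100: 27.1 dB, -90.0°; ω = 330: 5.8 dB, -163.6°

At s = jω = j100:
quadratic: (j100)² + 88·j100 + 10000 = 0 + j8800 → |·| ≈ 8800, ∠ ≈ 90.00°
|T| = 200000 / 8800 ≈ 22.727
Gain = 20 log₁₀(22.727) ≈ 27.13 dB
∠T = 0.00° − 90.00° = -90.00°

At s = jω = j330:
quadratic: (j330)² + 88·j330 + 10000 = -98900 + j29040 → |·| ≈ 1.0308e+05, ∠ ≈ 163.64°
|T| = 200000 / 1.0308e+05 ≈ 1.9402
Gain = 20 log₁₀(1.9402) ≈ 5.76 dB
∠T = 0.00° − 163.64° = -163.64°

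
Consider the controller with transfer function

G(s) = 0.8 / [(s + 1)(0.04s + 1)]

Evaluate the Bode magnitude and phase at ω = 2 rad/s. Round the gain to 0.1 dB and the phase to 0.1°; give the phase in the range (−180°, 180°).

-9.0 dB, -68.0°

At ω = 2 rad/s:
pole (1 + j2·1) = 1 + j2 → |·| ≈ 2.2361, ∠ ≈ 63.43°
pole (1 + j2·0.04) = 1 + j0.08 → |·| ≈ 1.0032, ∠ ≈ 4.57°
|G| = 0.8 · 1 / (2.2361 · 1.0032) ≈ 0.35662
Gain = 20 log₁₀(0.35662) ≈ -8.96 dB
∠G = (0°) − (63.43° + 4.57°) = -68.00°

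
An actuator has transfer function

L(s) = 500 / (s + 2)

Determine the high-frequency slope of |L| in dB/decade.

Each pole contributes −20 dB/decade at high frequency; each zero contributes +20 dB/decade.
Net: 0 zero(s) − 1 pole(s) → -20 dB/decade.

-20 dB/decade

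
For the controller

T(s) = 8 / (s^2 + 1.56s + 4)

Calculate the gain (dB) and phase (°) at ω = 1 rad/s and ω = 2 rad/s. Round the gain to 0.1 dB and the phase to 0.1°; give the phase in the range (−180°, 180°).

At s = jω = j1:
quadratic: (j1)² + 1.56·j1 + 4 = 3 + j1.56 → |·| ≈ 3.3814, ∠ ≈ 27.47°
|T| = 8 / 3.3814 ≈ 2.3659
Gain = 20 log₁₀(2.3659) ≈ 7.48 dB
∠T = 0.00° − 27.47° = -27.47°

At s = jω = j2:
quadratic: (j2)² + 1.56·j2 + 4 = 0 + j3.12 → |·| ≈ 3.12, ∠ ≈ 90.00°
|T| = 8 / 3.12 ≈ 2.5641
Gain = 20 log₁₀(2.5641) ≈ 8.18 dB
∠T = 0.00° − 90.00° = -90.00°

ω = 1: 7.5 dB, -27.5°; ω = 2: 8.2 dB, -90.0°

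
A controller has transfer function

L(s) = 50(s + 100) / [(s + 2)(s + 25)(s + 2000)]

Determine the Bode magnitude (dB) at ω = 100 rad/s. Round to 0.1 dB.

At s = jω = j100:
zero (s+100): 100 + j100 → |·| = √(100²+100²) = √20000 ≈ 141.42, ∠ = arctan(100/100) ≈ 45.00°
pole (s+2): 2 + j100 → |·| = √(2²+100²) = √10004 ≈ 100.02, ∠ = arctan(100/2) ≈ 88.85°
pole (s+25): 25 + j100 → |·| = √(25²+100²) = √10625 ≈ 103.08, ∠ = arctan(100/25) ≈ 75.96°
pole (s+2000): 2000 + j100 → |·| = √(2000²+100²) = √4010000 ≈ 2002.5, ∠ = arctan(100/2000) ≈ 2.86°
|L| = 50 · 141.42 / 2.0646e+07 ≈ 0.00034249
Gain = 20 log₁₀(0.00034249) ≈ -69.31 dB

-69.3 dB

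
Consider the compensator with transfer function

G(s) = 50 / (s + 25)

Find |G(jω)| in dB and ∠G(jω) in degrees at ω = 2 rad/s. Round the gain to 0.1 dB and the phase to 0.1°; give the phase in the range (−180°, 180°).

At s = jω = j2:
pole (s+25): 25 + j2 → |·| = √(25²+2²) = √629 ≈ 25.08, ∠ = arctan(2/25) ≈ 4.57°
|G| = 50 / 25.08 ≈ 1.9936
Gain = 20 log₁₀(1.9936) ≈ 5.99 dB
∠G = 0.00° − 4.57° = -4.57°

6.0 dB, -4.6°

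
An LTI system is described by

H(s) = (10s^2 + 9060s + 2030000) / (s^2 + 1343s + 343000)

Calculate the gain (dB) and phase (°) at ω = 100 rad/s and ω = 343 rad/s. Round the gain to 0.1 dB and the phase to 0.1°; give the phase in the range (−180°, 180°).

ω = 100: 15.5 dB, 3.2°; ω = 343: 16.0 dB, 10.7°

Substitute s = j100:
Numerator: 10(j100)^2 + 9060(j100) + 2030000 = 1930000 + j906000
Denominator: (j100)^2 + 1343(j100) + 343000 = 333000 + j134300
|N| = √(1930000² + 906000²) ≈ 2.1321e+06, ∠N ≈ 25.15°
|D| = √(333000² + 134300²) ≈ 3.5906e+05, ∠D ≈ 21.96°
|H| = 2.1321e+06 / 3.5906e+05 ≈ 5.938
Gain = 20 log₁₀(5.938) ≈ 15.47 dB
∠H = 25.15° − 21.96° = 3.19°

Substitute s = j343:
Numerator: 10(j343)^2 + 9060(j343) + 2030000 = 853510 + j3107580
Denominator: (j343)^2 + 1343(j343) + 343000 = 225351 + j460649
|N| = √(853510² + 3107580²) ≈ 3.2227e+06, ∠N ≈ 74.64°
|D| = √(225351² + 460649²) ≈ 5.1282e+05, ∠D ≈ 63.93°
|H| = 3.2227e+06 / 5.1282e+05 ≈ 6.2843
Gain = 20 log₁₀(6.2843) ≈ 15.97 dB
∠H = 74.64° − 63.93° = 10.71°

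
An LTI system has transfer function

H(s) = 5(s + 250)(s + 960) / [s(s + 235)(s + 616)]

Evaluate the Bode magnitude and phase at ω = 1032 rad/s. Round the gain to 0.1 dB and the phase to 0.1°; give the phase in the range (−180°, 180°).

At s = jω = j1032:
zero (s+250): 250 + j1032 → |·| = √(250²+1032²) = √1127524 ≈ 1061.8, ∠ = arctan(1032/250) ≈ 76.38°
zero (s+960): 960 + j1032 → |·| = √(960²+1032²) = √1986624 ≈ 1409.5, ∠ = arctan(1032/960) ≈ 47.07°
pole (s+235): 235 + j1032 → |·| = √(235²+1032²) = √1120249 ≈ 1058.4, ∠ = arctan(1032/235) ≈ 77.17°
pole (s+616): 616 + j1032 → |·| = √(616²+1032²) = √1444480 ≈ 1201.9, ∠ = arctan(1032/616) ≈ 59.17°
pole at origin: |s| = 1032, ∠ = 90.00° (in denominator)
|H| = 5 · 1.4966e+06 / 1.3128e+09 ≈ 0.0057
Gain = 20 log₁₀(0.0057) ≈ -44.88 dB
∠H = 123.45° − 226.34° = -102.89°

-44.9 dB, -102.9°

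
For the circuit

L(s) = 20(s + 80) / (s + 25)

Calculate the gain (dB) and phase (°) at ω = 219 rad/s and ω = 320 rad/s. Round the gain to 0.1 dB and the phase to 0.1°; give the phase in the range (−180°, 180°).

At s = jω = j219:
zero (s+80): 80 + j219 → |·| = √(80²+219²) = √54361 ≈ 233.15, ∠ = arctan(219/80) ≈ 69.93°
pole (s+25): 25 + j219 → |·| = √(25²+219²) = √48586 ≈ 220.42, ∠ = arctan(219/25) ≈ 83.49°
|L| = 20 · 233.15 / 220.42 ≈ 21.155
Gain = 20 log₁₀(21.155) ≈ 26.51 dB
∠L = 69.93° − 83.49° = -13.56°

At s = jω = j320:
zero (s+80): 80 + j320 → |·| = √(80²+320²) = √108800 ≈ 329.85, ∠ = arctan(320/80) ≈ 75.96°
pole (s+25): 25 + j320 → |·| = √(25²+320²) = √103025 ≈ 320.98, ∠ = arctan(320/25) ≈ 85.53°
|L| = 20 · 329.85 / 320.98 ≈ 20.553
Gain = 20 log₁₀(20.553) ≈ 26.26 dB
∠L = 75.96° − 85.53° = -9.57°

ω = 219: 26.5 dB, -13.6°; ω = 320: 26.3 dB, -9.6°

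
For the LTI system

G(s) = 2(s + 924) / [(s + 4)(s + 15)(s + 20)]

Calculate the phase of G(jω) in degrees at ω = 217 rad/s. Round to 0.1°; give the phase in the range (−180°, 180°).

113.5°

At s = jω = j217:
zero (s+924): 924 + j217 → |·| = √(924²+217²) = √900865 ≈ 949.14, ∠ = arctan(217/924) ≈ 13.22°
pole (s+4): 4 + j217 → |·| = √(4²+217²) = √47105 ≈ 217.04, ∠ = arctan(217/4) ≈ 88.94°
pole (s+15): 15 + j217 → |·| = √(15²+217²) = √47314 ≈ 217.52, ∠ = arctan(217/15) ≈ 86.05°
pole (s+20): 20 + j217 → |·| = √(20²+217²) = √47489 ≈ 217.92, ∠ = arctan(217/20) ≈ 84.73°
∠G = 13.22° − 259.72° = -246.50° ≡ 113.50° (principal value)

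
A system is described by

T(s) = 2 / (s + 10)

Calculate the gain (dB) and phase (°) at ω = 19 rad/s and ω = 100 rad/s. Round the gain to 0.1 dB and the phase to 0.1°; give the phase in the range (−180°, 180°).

Substitute s = j19:
Numerator: 2 = 2 + j0
Denominator: (j19) + 10 = 10 + j19
|N| = √(2² + 0²) ≈ 2, ∠N ≈ 0.00°
|D| = √(10² + 19²) ≈ 21.471, ∠D ≈ 62.24°
|T| = 2 / 21.471 ≈ 0.093149
Gain = 20 log₁₀(0.093149) ≈ -20.62 dB
∠T = 0.00° − 62.24° = -62.24°

Substitute s = j100:
Numerator: 2 = 2 + j0
Denominator: (j100) + 10 = 10 + j100
|N| = √(2² + 0²) ≈ 2, ∠N ≈ 0.00°
|D| = √(10² + 100²) ≈ 100.5, ∠D ≈ 84.29°
|T| = 2 / 100.5 ≈ 0.0199
Gain = 20 log₁₀(0.0199) ≈ -34.02 dB
∠T = 0.00° − 84.29° = -84.29°

ω = 19: -20.6 dB, -62.2°; ω = 100: -34.0 dB, -84.3°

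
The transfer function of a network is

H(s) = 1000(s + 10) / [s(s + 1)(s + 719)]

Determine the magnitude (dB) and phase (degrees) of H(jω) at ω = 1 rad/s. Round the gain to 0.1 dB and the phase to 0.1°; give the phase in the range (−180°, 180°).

At s = jω = j1:
zero (s+10): 10 + j1 → |·| = √(10²+1²) = √101 ≈ 10.05, ∠ = arctan(1/10) ≈ 5.71°
pole (s+1): 1 + j1 → |·| = √(1²+1²) = √2 ≈ 1.4142, ∠ = arctan(1/1) ≈ 45.00°
pole (s+719): 719 + j1 → |·| = √(719²+1²) = √516962 ≈ 719, ∠ = arctan(1/719) ≈ 0.08°
pole at origin: |s| = 1, ∠ = 90.00° (in denominator)
|H| = 1000 · 10.05 / 1016.8 ≈ 9.8839
Gain = 20 log₁₀(9.8839) ≈ 19.90 dB
∠H = 5.71° − 135.08° = -129.37°

19.9 dB, -129.4°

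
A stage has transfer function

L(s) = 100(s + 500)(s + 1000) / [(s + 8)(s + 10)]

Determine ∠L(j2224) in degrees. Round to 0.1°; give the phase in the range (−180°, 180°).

At s = jω = j2224:
zero (s+500): 500 + j2224 → |·| = √(500²+2224²) = √5196176 ≈ 2279.5, ∠ = arctan(2224/500) ≈ 77.33°
zero (s+1000): 1000 + j2224 → |·| = √(1000²+2224²) = √5946176 ≈ 2438.5, ∠ = arctan(2224/1000) ≈ 65.79°
pole (s+8): 8 + j2224 → |·| = √(8²+2224²) = √4946240 ≈ 2224, ∠ = arctan(2224/8) ≈ 89.79°
pole (s+10): 10 + j2224 → |·| = √(10²+2224²) = √4946276 ≈ 2224, ∠ = arctan(2224/10) ≈ 89.74°
∠L = 143.12° − 179.53° = -36.41°

-36.4°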